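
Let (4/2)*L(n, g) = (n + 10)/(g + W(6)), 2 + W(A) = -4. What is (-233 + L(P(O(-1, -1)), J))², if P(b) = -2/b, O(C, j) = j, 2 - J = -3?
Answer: 57121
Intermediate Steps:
J = 5 (J = 2 - 1*(-3) = 2 + 3 = 5)
W(A) = -6 (W(A) = -2 - 4 = -6)
L(n, g) = (10 + n)/(2*(-6 + g)) (L(n, g) = ((n + 10)/(g - 6))/2 = ((10 + n)/(-6 + g))/2 = (10 + n)/(2*(-6 + g)))
(-233 + L(P(O(-1, -1)), J))² = (-233 + (10 - 2/(-1))/(2*(-6 + 5)))² = (-233 + (½)*(10 - 2*(-1))/(-1))² = (-233 + (½)*(-1)*(10 + 2))² = (-233 + (½)*(-1)*12)² = (-233 - 6)² = (-239)² = 57121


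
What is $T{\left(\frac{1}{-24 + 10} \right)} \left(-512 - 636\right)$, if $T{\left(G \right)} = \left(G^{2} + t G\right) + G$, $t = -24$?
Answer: $- \frac{13243}{7} \approx -1891.9$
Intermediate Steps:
$T{\left(G \right)} = G^{2} - 23 G$ ($T{\left(G \right)} = \left(G^{2} - 24 G\right) + G = G^{2} - 23 G$)
$T{\left(\frac{1}{-24 + 10} \right)} \left(-512 - 636\right) = \frac{-23 + \frac{1}{-24 + 10}}{-24 + 10} \left(-512 - 636\right) = \frac{-23 + \frac{1}{-14}}{-14} \left(-512 - 636\right) = - \frac{-23 - \frac{1}{14}}{14} \left(-1148\right) = \left(- \frac{1}{14}\right) \left(- \frac{323}{14}\right) \left(-1148\right) = \frac{323}{196} \left(-1148\right) = - \frac{13243}{7}$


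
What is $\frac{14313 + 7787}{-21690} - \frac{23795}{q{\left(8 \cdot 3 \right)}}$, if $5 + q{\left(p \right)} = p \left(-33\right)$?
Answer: $\frac{49849985}{1728693} \approx 28.837$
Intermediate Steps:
$q{\left(p \right)} = -5 - 33 p$ ($q{\left(p \right)} = -5 + p \left(-33\right) = -5 - 33 p$)
$\frac{14313 + 7787}{-21690} - \frac{23795}{q{\left(8 \cdot 3 \right)}} = \frac{14313 + 7787}{-21690} - \frac{23795}{-5 - 33 \cdot 8 \cdot 3} = 22100 \left(- \frac{1}{21690}\right) - \frac{23795}{-5 - 792} = - \frac{2210}{2169} - \frac{23795}{-5 - 792} = - \frac{2210}{2169} - \frac{23795}{-797} = - \frac{2210}{2169} - - \frac{23795}{797} = - \frac{2210}{2169} + \frac{23795}{797} = \frac{49849985}{1728693}$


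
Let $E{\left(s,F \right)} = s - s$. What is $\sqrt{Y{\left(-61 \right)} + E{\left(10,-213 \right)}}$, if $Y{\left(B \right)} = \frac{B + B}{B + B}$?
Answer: $1$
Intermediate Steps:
$E{\left(s,F \right)} = 0$
$Y{\left(B \right)} = 1$ ($Y{\left(B \right)} = \frac{2 B}{2 B} = 2 B \frac{1}{2 B} = 1$)
$\sqrt{Y{\left(-61 \right)} + E{\left(10,-213 \right)}} = \sqrt{1 + 0} = \sqrt{1} = 1$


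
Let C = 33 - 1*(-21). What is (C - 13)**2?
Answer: 1681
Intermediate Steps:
C = 54 (C = 33 + 21 = 54)
(C - 13)**2 = (54 - 13)**2 = 41**2 = 1681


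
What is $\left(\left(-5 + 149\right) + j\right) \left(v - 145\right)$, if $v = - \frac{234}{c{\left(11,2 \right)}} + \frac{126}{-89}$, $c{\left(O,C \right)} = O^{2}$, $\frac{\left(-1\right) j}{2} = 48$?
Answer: $- \frac{76683696}{10769} \approx -7120.8$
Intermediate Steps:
$j = -96$ ($j = \left(-2\right) 48 = -96$)
$v = - \frac{36072}{10769}$ ($v = - \frac{234}{11^{2}} + \frac{126}{-89} = - \frac{234}{121} + 126 \left(- \frac{1}{89}\right) = \left(-234\right) \frac{1}{121} - \frac{126}{89} = - \frac{234}{121} - \frac{126}{89} = - \frac{36072}{10769} \approx -3.3496$)
$\left(\left(-5 + 149\right) + j\right) \left(v - 145\right) = \left(\left(-5 + 149\right) - 96\right) \left(- \frac{36072}{10769} - 145\right) = \left(144 - 96\right) \left(- \frac{1597577}{10769}\right) = 48 \left(- \frac{1597577}{10769}\right) = - \frac{76683696}{10769}$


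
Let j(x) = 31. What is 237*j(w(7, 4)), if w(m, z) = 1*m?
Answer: 7347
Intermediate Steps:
w(m, z) = m
237*j(w(7, 4)) = 237*31 = 7347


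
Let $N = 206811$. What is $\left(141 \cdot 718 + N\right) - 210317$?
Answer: $97732$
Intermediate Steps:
$\left(141 \cdot 718 + N\right) - 210317 = \left(141 \cdot 718 + 206811\right) - 210317 = \left(101238 + 206811\right) - 210317 = 308049 - 210317 = 97732$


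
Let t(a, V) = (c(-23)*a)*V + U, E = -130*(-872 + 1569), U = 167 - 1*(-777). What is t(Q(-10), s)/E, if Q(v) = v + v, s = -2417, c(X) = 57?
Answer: -1378162/45305 ≈ -30.420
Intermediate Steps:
U = 944 (U = 167 + 777 = 944)
E = -90610 (E = -130*697 = -90610)
Q(v) = 2*v
t(a, V) = 944 + 57*V*a (t(a, V) = (57*a)*V + 944 = 57*V*a + 944 = 944 + 57*V*a)
t(Q(-10), s)/E = (944 + 57*(-2417)*(2*(-10)))/(-90610) = (944 + 57*(-2417)*(-20))*(-1/90610) = (944 + 2755380)*(-1/90610) = 2756324*(-1/90610) = -1378162/45305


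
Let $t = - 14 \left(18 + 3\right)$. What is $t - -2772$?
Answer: $2478$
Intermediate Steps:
$t = -294$ ($t = \left(-14\right) 21 = -294$)
$t - -2772 = -294 - -2772 = -294 + 2772 = 2478$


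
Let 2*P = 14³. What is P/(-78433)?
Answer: -1372/78433 ≈ -0.017493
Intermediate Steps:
P = 1372 (P = (½)*14³ = (½)*2744 = 1372)
P/(-78433) = 1372/(-78433) = 1372*(-1/78433) = -1372/78433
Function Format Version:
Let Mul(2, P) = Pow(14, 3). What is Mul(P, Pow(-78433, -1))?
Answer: Rational(-1372, 78433) ≈ -0.017493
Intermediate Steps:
P = 1372 (P = Mul(Rational(1, 2), Pow(14, 3)) = Mul(Rational(1, 2), 2744) = 1372)
Mul(P, Pow(-78433, -1)) = Mul(1372, Pow(-78433, -1)) = Mul(1372, Rational(-1, 78433)) = Rational(-1372, 78433)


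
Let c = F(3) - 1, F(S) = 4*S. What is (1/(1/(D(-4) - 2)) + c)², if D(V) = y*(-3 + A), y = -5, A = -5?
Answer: 2401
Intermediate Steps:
D(V) = 40 (D(V) = -5*(-3 - 5) = -5*(-8) = 40)
c = 11 (c = 4*3 - 1 = 12 - 1 = 11)
(1/(1/(D(-4) - 2)) + c)² = (1/(1/(40 - 2)) + 11)² = (1/(1/38) + 11)² = (38 + 11)² = 49² = 2401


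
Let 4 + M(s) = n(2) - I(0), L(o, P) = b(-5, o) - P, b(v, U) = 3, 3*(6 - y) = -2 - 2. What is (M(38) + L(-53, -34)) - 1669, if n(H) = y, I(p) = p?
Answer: -4886/3 ≈ -1628.7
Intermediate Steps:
y = 22/3 (y = 6 - (-2 - 2)/3 = 6 - 1/3*(-4) = 6 + 4/3 = 22/3 ≈ 7.3333)
L(o, P) = 3 - P
n(H) = 22/3
M(s) = 10/3 (M(s) = -4 + (22/3 - 1*0) = -4 + (22/3 + 0) = -4 + 22/3 = 10/3)
(M(38) + L(-53, -34)) - 1669 = (10/3 + (3 - 1*(-34))) - 1669 = (10/3 + (3 + 34)) - 1669 = (10/3 + 37) - 1669 = 121/3 - 1669 = -4886/3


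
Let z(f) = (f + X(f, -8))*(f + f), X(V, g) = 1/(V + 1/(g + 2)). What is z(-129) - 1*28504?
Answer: 3704498/775 ≈ 4780.0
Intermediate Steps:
X(V, g) = 1/(V + 1/(2 + g))
z(f) = 2*f*(f - 6/(1 - 6*f)) (z(f) = (f + (2 - 8)/(1 + 2*f + f*(-8)))*(f + f) = (f - 6/(1 + 2*f - 8*f))*(2*f) = (f - 6/(1 - 6*f))*(2*f) = 2*f*(f - 6/(1 - 6*f)))
z(-129) - 1*28504 = 2*(-129)*(-6 - 129*(1 - 6*(-129)))/(1 - 6*(-129)) - 1*28504 = 2*(-129)*(-6 - 129*(1 + 774))/(1 + 774) - 28504 = 2*(-129)*(-6 - 129*775)/775 - 28504 = 2*(-129)*(1/775)*(-6 - 99975) - 28504 = 2*(-129)*(1/775)*(-99981) - 28504 = 25795098/775 - 28504 = 3704498/775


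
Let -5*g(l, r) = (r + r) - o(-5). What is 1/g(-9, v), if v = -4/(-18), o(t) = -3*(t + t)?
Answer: 45/266 ≈ 0.16917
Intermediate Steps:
o(t) = -6*t
v = 2/9 (v = -4*(-1/18) = 2/9 ≈ 0.22222)
g(l, r) = 6 - 2*r/5 (g(l, r) = -((r + r) - (-6)*(-5))/5 = -(2*r - 1*30)/5 = -(2*r - 30)/5 = -(-30 + 2*r)/5 = 6 - 2*r/5)
1/g(-9, v) = 1/(6 - ⅖*2/9) = 1/(6 - 4/45) = 1/(266/45) = 45/266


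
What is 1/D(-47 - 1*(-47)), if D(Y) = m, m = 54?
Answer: 1/54 ≈ 0.018519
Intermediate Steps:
D(Y) = 54
1/D(-47 - 1*(-47)) = 1/54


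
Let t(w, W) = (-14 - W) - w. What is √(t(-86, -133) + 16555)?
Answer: 2*√4190 ≈ 129.46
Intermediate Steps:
t(w, W) = -14 - W - w
√(t(-86, -133) + 16555) = √((-14 - 1*(-133) - 1*(-86)) + 16555) = √((-14 + 133 + 86) + 16555) = √(205 + 16555) = √16760 = 2*√4190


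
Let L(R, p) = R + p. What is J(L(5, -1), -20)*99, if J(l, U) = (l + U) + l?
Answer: -1188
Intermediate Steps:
J(l, U) = U + 2*l (J(l, U) = (U + l) + l = U + 2*l)
J(L(5, -1), -20)*99 = (-20 + 2*(5 - 1))*99 = (-20 + 2*4)*99 = (-20 + 8)*99 = -12*99 = -1188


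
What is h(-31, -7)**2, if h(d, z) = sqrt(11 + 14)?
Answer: 25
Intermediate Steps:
h(d, z) = 5 (h(d, z) = sqrt(25) = 5)
h(-31, -7)**2 = 5**2 = 25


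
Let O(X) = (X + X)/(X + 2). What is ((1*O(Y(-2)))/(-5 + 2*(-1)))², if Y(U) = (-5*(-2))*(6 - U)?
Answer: 6400/82369 ≈ 0.077699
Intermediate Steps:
Y(U) = 60 - 10*U (Y(U) = 10*(6 - U) = 60 - 10*U)
O(X) = 2*X/(2 + X) (O(X) = (2*X)/(2 + X) = 2*X/(2 + X))
((1*O(Y(-2)))/(-5 + 2*(-1)))² = ((1*(2*(60 - 10*(-2))/(2 + (60 - 10*(-2)))))/(-5 + 2*(-1)))² = ((1*(2*(60 + 20)/(2 + (60 + 20))))/(-5 - 2))² = ((1*(2*80/(2 + 80)))/(-7))² = ((1*(2*80/82))*(-⅐))² = ((1*(2*80*(1/82)))*(-⅐))² = ((1*(80/41))*(-⅐))² = ((80/41)*(-⅐))² = (-80/287)² = 6400/82369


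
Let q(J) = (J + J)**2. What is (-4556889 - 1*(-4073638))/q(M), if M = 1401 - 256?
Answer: -483251/5244100 ≈ -0.092151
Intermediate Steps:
M = 1145
q(J) = 4*J**2 (q(J) = (2*J)**2 = 4*J**2)
(-4556889 - 1*(-4073638))/q(M) = (-4556889 - 1*(-4073638))/((4*1145**2)) = (-4556889 + 4073638)/((4*1311025)) = -483251/5244100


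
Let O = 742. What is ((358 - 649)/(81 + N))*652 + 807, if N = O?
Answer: 474429/823 ≈ 576.46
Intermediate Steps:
N = 742
((358 - 649)/(81 + N))*652 + 807 = ((358 - 649)/(81 + 742))*652 + 807 = -291/823*652 + 807 = -189732/823 + 807 = 474429/823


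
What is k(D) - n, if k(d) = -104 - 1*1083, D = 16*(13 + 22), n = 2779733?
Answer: -2780920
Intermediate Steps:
D = 560 (D = 16*35 = 560)
k(d) = -1187 (k(d) = -104 - 1083 = -1187)
k(D) - n = -1187 - 1*2779733 = -1187 - 2779733 = -2780920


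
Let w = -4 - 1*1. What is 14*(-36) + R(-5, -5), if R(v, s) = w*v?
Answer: -479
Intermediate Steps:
w = -5 (w = -4 - 1 = -5)
R(v, s) = -5*v
14*(-36) + R(-5, -5) = 14*(-36) - 5*(-5) = -504 + 25 = -479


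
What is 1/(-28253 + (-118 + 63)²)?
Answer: -1/25228 ≈ -3.9638e-5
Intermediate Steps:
1/(-28253 + (-118 + 63)²) = 1/(-28253 + (-55)²) = 1/(-28253 + 3025) = 1/(-25228) = -1/25228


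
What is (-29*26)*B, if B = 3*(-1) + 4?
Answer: -754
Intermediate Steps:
B = 1 (B = -3 + 4 = 1)
(-29*26)*B = -29*26*1 = -754*1 = -754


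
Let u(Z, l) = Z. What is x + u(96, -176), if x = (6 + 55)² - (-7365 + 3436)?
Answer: 7746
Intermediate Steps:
x = 7650 (x = 61² - 1*(-3929) = 3721 + 3929 = 7650)
x + u(96, -176) = 7650 + 96 = 7746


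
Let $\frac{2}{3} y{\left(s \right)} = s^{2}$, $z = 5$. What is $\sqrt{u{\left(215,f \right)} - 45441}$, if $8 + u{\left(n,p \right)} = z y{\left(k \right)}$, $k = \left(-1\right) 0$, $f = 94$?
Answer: $i \sqrt{45449} \approx 213.19 i$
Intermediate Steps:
$k = 0$
$y{\left(s \right)} = \frac{3 s^{2}}{2}$
$u{\left(n,p \right)} = -8$ ($u{\left(n,p \right)} = -8 + 5 \frac{3 \cdot 0^{2}}{2} = -8 + 5 \cdot \frac{3}{2} \cdot 0 = -8 + 5 \cdot 0 = -8 + 0 = -8$)
$\sqrt{u{\left(215,f \right)} - 45441} = \sqrt{-8 - 45441} = \sqrt{-45449} = i \sqrt{45449}$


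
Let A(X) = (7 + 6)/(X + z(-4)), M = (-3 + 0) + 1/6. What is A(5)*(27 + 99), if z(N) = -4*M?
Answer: 702/7 ≈ 100.29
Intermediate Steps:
M = -17/6 (M = -3 + ⅙ = -17/6 ≈ -2.8333)
z(N) = 34/3 (z(N) = -4*(-17/6) = 34/3)
A(X) = 13/(34/3 + X) (A(X) = (7 + 6)/(X + 34/3) = 13/(34/3 + X))
A(5)*(27 + 99) = (39/(34 + 3*5))*(27 + 99) = (39/(34 + 15))*126 = (39/49)*126 = 702/7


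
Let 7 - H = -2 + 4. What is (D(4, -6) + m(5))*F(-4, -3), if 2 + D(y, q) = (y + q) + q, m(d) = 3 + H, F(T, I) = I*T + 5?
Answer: -34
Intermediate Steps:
H = 5 (H = 7 - (-2 + 4) = 7 - 1*2 = 7 - 2 = 5)
F(T, I) = 5 + I*T
m(d) = 8 (m(d) = 3 + 5 = 8)
D(y, q) = -2 + y + 2*q (D(y, q) = -2 + ((y + q) + q) = -2 + ((q + y) + q) = -2 + (y + 2*q) = -2 + y + 2*q)
(D(4, -6) + m(5))*F(-4, -3) = ((-2 + 4 + 2*(-6)) + 8)*(5 - 3*(-4)) = ((-2 + 4 - 12) + 8)*(5 + 12) = (-10 + 8)*17 = -2*17 = -34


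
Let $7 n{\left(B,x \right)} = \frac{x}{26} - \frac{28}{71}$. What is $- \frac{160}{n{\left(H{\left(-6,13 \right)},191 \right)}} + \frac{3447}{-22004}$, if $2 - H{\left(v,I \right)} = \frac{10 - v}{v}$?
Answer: $- \frac{45537945431}{282377332} \approx -161.27$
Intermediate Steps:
$H{\left(v,I \right)} = 2 - \frac{10 - v}{v}$
$n{\left(B,x \right)} = - \frac{4}{71} + \frac{x}{182}$ ($n{\left(B,x \right)} = \frac{\frac{x}{26} - \frac{28}{71}}{7} = \frac{- \frac{28}{71} + \frac{x}{26}}{7} = - \frac{4}{71} + \frac{x}{182}$)
$- \frac{160}{n{\left(H{\left(-6,13 \right)},191 \right)}} + \frac{3447}{-22004} = - \frac{160}{- \frac{4}{71} + \frac{1}{182} \cdot 191} + \frac{3447}{-22004} = - \frac{160}{- \frac{4}{71} + \frac{191}{182}} + 3447 \left(- \frac{1}{22004}\right) = - \frac{160}{\frac{12833}{12922}} - \frac{3447}{22004} = \left(-160\right) \frac{12922}{12833} - \frac{3447}{22004} = - \frac{2067520}{12833} - \frac{3447}{22004} = - \frac{45537945431}{282377332}$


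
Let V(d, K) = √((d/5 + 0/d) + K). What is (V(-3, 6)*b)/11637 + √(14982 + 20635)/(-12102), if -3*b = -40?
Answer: -√35617/12102 + 8*√15/11637 ≈ -0.012932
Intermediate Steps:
b = 40/3 (b = -⅓*(-40) = 40/3 ≈ 13.333)
V(d, K) = √(K + d/5) (V(d, K) = √((d*(⅕) + 0) + K) = √((d/5 + 0) + K) = √(d/5 + K) = √(K + d/5))
(V(-3, 6)*b)/11637 + √(14982 + 20635)/(-12102) = ((√(5*(-3) + 25*6)/5)*(40/3))/11637 + √(14982 + 20635)/(-12102) = ((√(-15 + 150)/5)*(40/3))*(1/11637) + √35617*(-1/12102) = ((√135/5)*(40/3))*(1/11637) - √35617/12102 = (((3*√15)/5)*(40/3))*(1/11637) - √35617/12102 = ((3*√15/5)*(40/3))*(1/11637) - √35617/12102 = (8*√15)*(1/11637) - √35617/12102 = 8*√15/11637 - √35617/12102 = -√35617/12102 + 8*√15/11637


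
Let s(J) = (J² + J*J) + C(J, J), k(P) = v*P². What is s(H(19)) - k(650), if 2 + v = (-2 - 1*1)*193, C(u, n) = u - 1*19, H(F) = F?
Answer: 245473222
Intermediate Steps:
C(u, n) = -19 + u (C(u, n) = u - 19 = -19 + u)
v = -581 (v = -2 + (-2 - 1*1)*193 = -2 + (-2 - 1)*193 = -2 - 3*193 = -2 - 579 = -581)
k(P) = -581*P²
s(J) = -19 + J + 2*J² (s(J) = (J² + J*J) + (-19 + J) = (J² + J²) + (-19 + J) = 2*J² + (-19 + J) = -19 + J + 2*J²)
s(H(19)) - k(650) = (-19 + 19 + 2*19²) - (-581)*650² = (-19 + 19 + 2*361) - (-581)*422500 = (-19 + 19 + 722) - 1*(-245472500) = 722 + 245472500 = 245473222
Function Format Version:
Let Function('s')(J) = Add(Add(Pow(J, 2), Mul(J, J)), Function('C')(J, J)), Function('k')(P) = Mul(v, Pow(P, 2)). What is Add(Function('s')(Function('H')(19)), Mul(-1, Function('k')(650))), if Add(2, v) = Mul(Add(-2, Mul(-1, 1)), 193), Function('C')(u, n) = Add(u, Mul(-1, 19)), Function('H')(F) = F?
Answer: 245473222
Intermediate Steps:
Function('C')(u, n) = Add(-19, u) (Function('C')(u, n) = Add(u, -19) = Add(-19, u))
v = -581 (v = Add(-2, Mul(Add(-2, Mul(-1, 1)), 193)) = Add(-2, Mul(Add(-2, -1), 193)) = Add(-2, Mul(-3, 193)) = Add(-2, -579) = -581)
Function('k')(P) = Mul(-581, Pow(P, 2))
Function('s')(J) = Add(-19, J, Mul(2, Pow(J, 2))) (Function('s')(J) = Add(Add(Pow(J, 2), Mul(J, J)), Add(-19, J)) = Add(Add(Pow(J, 2), Pow(J, 2)), Add(-19, J)) = Add(Mul(2, Pow(J, 2)), Add(-19, J)) = Add(-19, J, Mul(2, Pow(J, 2))))
Add(Function('s')(Function('H')(19)), Mul(-1, Function('k')(650))) = Add(Add(-19, 19, Mul(2, Pow(19, 2))), Mul(-1, Mul(-581, Pow(650, 2)))) = Add(Add(-19, 19, Mul(2, 361)), Mul(-1, Mul(-581, 422500))) = Add(Add(-19, 19, 722), Mul(-1, -245472500)) = Add(722, 245472500) = 245473222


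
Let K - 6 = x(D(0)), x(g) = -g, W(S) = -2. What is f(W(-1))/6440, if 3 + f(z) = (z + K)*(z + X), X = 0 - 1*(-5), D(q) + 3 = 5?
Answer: 3/6440 ≈ 0.00046584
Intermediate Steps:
D(q) = 2 (D(q) = -3 + 5 = 2)
K = 4 (K = 6 - 1*2 = 6 - 2 = 4)
X = 5 (X = 0 + 5 = 5)
f(z) = -3 + (4 + z)*(5 + z) (f(z) = -3 + (z + 4)*(z + 5) = -3 + (4 + z)*(5 + z))
f(W(-1))/6440 = (17 + (-2)**2 + 9*(-2))/6440 = (17 + 4 - 18)/6440 = (1/6440)*3 = 3/6440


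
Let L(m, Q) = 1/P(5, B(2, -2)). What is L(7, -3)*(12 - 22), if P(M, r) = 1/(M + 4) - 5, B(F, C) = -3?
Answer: 45/22 ≈ 2.0455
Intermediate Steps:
P(M, r) = -5 + 1/(4 + M) (P(M, r) = 1/(4 + M) - 5 = -5 + 1/(4 + M))
L(m, Q) = -9/44 (L(m, Q) = 1/((-19 - 5*5)/(4 + 5)) = 1/((-19 - 25)/9) = 1/((1/9)*(-44)) = 1/(-44/9) = -9/44)
L(7, -3)*(12 - 22) = -9*(12 - 22)/44 = -9/44*(-10) = 45/22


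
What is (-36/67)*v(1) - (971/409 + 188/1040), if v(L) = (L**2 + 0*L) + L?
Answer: -25859241/7124780 ≈ -3.6295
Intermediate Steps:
v(L) = L + L**2 (v(L) = (L**2 + 0) + L = L**2 + L = L + L**2)
(-36/67)*v(1) - (971/409 + 188/1040) = (-36/67)*(1*(1 + 1)) - (971/409 + 188/1040) = (-36*1/67)*(1*2) - (971*(1/409) + 188*(1/1040)) = -36/67*2 - (971/409 + 47/260) = -72/67 - 1*271683/106340 = -72/67 - 271683/106340 = -25859241/7124780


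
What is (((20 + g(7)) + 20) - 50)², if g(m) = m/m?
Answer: 81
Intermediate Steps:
g(m) = 1
(((20 + g(7)) + 20) - 50)² = (((20 + 1) + 20) - 50)² = ((21 + 20) - 50)² = (41 - 50)² = (-9)² = 81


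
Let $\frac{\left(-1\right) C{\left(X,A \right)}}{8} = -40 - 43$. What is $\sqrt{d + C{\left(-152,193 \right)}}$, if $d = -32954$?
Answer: $i \sqrt{32290} \approx 179.69 i$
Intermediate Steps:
$C{\left(X,A \right)} = 664$ ($C{\left(X,A \right)} = - 8 \left(-40 - 43\right) = \left(-8\right) \left(-83\right) = 664$)
$\sqrt{d + C{\left(-152,193 \right)}} = \sqrt{-32954 + 664} = \sqrt{-32290} = i \sqrt{32290}$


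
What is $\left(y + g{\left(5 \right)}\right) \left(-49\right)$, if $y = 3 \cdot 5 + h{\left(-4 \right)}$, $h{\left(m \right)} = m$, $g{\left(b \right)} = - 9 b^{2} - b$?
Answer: $10731$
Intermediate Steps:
$g{\left(b \right)} = - b - 9 b^{2}$
$y = 11$ ($y = 3 \cdot 5 - 4 = 15 - 4 = 11$)
$\left(y + g{\left(5 \right)}\right) \left(-49\right) = \left(11 - 5 \left(1 + 9 \cdot 5\right)\right) \left(-49\right) = \left(11 - 5 \left(1 + 45\right)\right) \left(-49\right) = \left(11 - 5 \cdot 46\right) \left(-49\right) = \left(11 - 230\right) \left(-49\right) = \left(-219\right) \left(-49\right) = 10731$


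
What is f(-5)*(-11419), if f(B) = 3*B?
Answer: 171285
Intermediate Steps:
f(-5)*(-11419) = (3*(-5))*(-11419) = -15*(-11419) = 171285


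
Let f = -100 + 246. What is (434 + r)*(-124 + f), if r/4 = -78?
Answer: 2684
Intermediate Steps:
r = -312 (r = 4*(-78) = -312)
f = 146
(434 + r)*(-124 + f) = (434 - 312)*(-124 + 146) = 122*22 = 2684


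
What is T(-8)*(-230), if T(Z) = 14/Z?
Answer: 805/2 ≈ 402.50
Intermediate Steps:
T(-8)*(-230) = (14/(-8))*(-230) = (14*(-⅛))*(-230) = -7/4*(-230) = 805/2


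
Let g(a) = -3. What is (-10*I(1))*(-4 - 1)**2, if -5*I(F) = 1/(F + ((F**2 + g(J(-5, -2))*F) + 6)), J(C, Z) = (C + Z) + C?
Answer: 10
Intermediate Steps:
J(C, Z) = Z + 2*C
I(F) = -1/(5*(6 + F**2 - 2*F)) (I(F) = -1/(5*(F + ((F**2 - 3*F) + 6))) = -1/(5*(F + (6 + F**2 - 3*F))) = -1/(5*(6 + F**2 - 2*F)))
(-10*I(1))*(-4 - 1)**2 = (-(-10)/(30 - 10*1 + 5*1**2))*(-4 - 1)**2 = -(-10)/(30 - 10 + 5*1)*(-5)**2 = -(-10)/(30 - 10 + 5)*25 = -(-10)/25*25 = -10*(-1/25)*25 = (2/5)*25 = 10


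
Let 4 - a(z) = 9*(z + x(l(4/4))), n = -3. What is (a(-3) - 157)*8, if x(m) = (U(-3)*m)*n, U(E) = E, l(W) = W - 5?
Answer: 1584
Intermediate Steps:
l(W) = -5 + W
x(m) = 9*m (x(m) = -3*m*(-3) = 9*m)
a(z) = 328 - 9*z (a(z) = 4 - 9*(z + 9*(-5 + 4/4)) = 4 - 9*(z + 9*(-5 + 4*(¼))) = 4 - 9*(z + 9*(-5 + 1)) = 4 - 9*(z + 9*(-4)) = 4 - 9*(z - 36) = 4 - 9*(-36 + z) = 4 - (-324 + 9*z) = 4 + (324 - 9*z) = 328 - 9*z)
(a(-3) - 157)*8 = ((328 - 9*(-3)) - 157)*8 = ((328 + 27) - 157)*8 = (355 - 157)*8 = 198*8 = 1584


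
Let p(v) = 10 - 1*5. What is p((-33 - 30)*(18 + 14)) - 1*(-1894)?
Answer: 1899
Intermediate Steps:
p(v) = 5 (p(v) = 10 - 5 = 5)
p((-33 - 30)*(18 + 14)) - 1*(-1894) = 5 - 1*(-1894) = 5 + 1894 = 1899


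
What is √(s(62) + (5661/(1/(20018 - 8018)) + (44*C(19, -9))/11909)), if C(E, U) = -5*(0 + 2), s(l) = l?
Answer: √9634415844757462/11909 ≈ 8242.1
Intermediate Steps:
C(E, U) = -10 (C(E, U) = -5*2 = -10)
√(s(62) + (5661/(1/(20018 - 8018)) + (44*C(19, -9))/11909)) = √(62 + (5661/(1/(20018 - 8018)) + (44*(-10))/11909)) = √(62 + (5661/(1/12000) - 440*1/11909)) = √(62 + (5661/(1/12000) - 440/11909)) = √(62 + (5661*12000 - 440/11909)) = √(62 + (67932000 - 440/11909)) = √(62 + 809002187560/11909) = √(809002925918/11909) = √9634415844757462/11909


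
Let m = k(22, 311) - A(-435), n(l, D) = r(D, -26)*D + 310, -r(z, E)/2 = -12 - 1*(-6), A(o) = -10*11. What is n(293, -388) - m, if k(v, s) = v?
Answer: -4478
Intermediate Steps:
A(o) = -110
r(z, E) = 12 (r(z, E) = -2*(-12 - 1*(-6)) = -2*(-12 + 6) = -2*(-6) = 12)
n(l, D) = 310 + 12*D (n(l, D) = 12*D + 310 = 310 + 12*D)
m = 132 (m = 22 - 1*(-110) = 22 + 110 = 132)
n(293, -388) - m = (310 + 12*(-388)) - 1*132 = (310 - 4656) - 132 = -4346 - 132 = -4478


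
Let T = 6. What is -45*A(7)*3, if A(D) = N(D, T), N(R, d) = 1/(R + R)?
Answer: -135/14 ≈ -9.6429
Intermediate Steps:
N(R, d) = 1/(2*R)
A(D) = 1/(2*D)
-45*A(7)*3 = -45/(2*7)*3 = -45*1/14*3 = -45/14*3 = -135/14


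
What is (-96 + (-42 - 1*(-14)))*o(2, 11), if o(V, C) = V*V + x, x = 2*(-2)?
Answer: 0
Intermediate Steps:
x = -4
o(V, C) = -4 + V**2 (o(V, C) = V*V - 4 = V**2 - 4 = -4 + V**2)
(-96 + (-42 - 1*(-14)))*o(2, 11) = (-96 + (-42 - 1*(-14)))*(-4 + 2**2) = (-96 + (-42 + 14))*(-4 + 4) = (-96 - 28)*0 = -124*0 = 0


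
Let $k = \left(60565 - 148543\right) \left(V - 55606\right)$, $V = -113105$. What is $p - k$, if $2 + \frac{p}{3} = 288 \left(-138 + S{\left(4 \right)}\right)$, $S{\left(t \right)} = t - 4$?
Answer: $-14842975596$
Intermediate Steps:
$S{\left(t \right)} = -4 + t$
$p = -119238$ ($p = -6 + 3 \cdot 288 \left(-138 + \left(-4 + 4\right)\right) = -6 + 3 \cdot 288 \left(-138 + 0\right) = -6 + 3 \cdot 288 \left(-138\right) = -6 + 3 \left(-39744\right) = -6 - 119232 = -119238$)
$k = 14842856358$ ($k = \left(60565 - 148543\right) \left(-113105 - 55606\right) = \left(-87978\right) \left(-168711\right) = 14842856358$)
$p - k = -119238 - 14842856358 = -14842975596$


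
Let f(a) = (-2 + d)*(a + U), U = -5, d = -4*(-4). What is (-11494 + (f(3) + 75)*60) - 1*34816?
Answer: -43490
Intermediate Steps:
d = 16
f(a) = -70 + 14*a (f(a) = (-2 + 16)*(a - 5) = 14*(-5 + a) = -70 + 14*a)
(-11494 + (f(3) + 75)*60) - 1*34816 = (-11494 + ((-70 + 14*3) + 75)*60) - 1*34816 = (-11494 + ((-70 + 42) + 75)*60) - 34816 = (-11494 + (-28 + 75)*60) - 34816 = (-11494 + 47*60) - 34816 = (-11494 + 2820) - 34816 = -8674 - 34816 = -43490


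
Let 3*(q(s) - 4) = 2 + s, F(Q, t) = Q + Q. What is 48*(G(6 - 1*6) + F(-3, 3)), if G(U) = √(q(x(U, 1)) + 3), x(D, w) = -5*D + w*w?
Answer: -288 + 96*√2 ≈ -152.24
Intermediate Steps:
x(D, w) = w² - 5*D (x(D, w) = -5*D + w² = w² - 5*D)
F(Q, t) = 2*Q
q(s) = 14/3 + s/3 (q(s) = 4 + (2 + s)/3 = 4 + (⅔ + s/3) = 14/3 + s/3)
G(U) = √(8 - 5*U/3) (G(U) = √((14/3 + (1² - 5*U)/3) + 3) = √((14/3 + (1 - 5*U)/3) + 3) = √((14/3 + (⅓ - 5*U/3)) + 3) = √((5 - 5*U/3) + 3) = √(8 - 5*U/3))
48*(G(6 - 1*6) + F(-3, 3)) = 48*(√(72 - 15*(6 - 1*6))/3 + 2*(-3)) = 48*(√(72 - 15*(6 - 6))/3 - 6) = 48*(√(72 - 15*0)/3 - 6) = 48*(√(72 + 0)/3 - 6) = 48*(√72/3 - 6) = 48*((6*√2)/3 - 6) = 48*(2*√2 - 6) = 48*(-6 + 2*√2) = -288 + 96*√2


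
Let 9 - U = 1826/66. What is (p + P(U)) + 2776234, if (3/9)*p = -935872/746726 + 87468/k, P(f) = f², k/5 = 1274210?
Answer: 29721094354018392284/10704214535175 ≈ 2.7766e+6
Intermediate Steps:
k = 6371050 (k = 5*1274210 = 6371050)
U = -56/3 (U = 9 - 1826/66 = 9 - 1*83/3 = 9 - 83/3 = -56/3 ≈ -18.667)
p = -4422879506874/1189357170575 (p = 3*(-935872/746726 + 87468/6371050) = 3*(-935872*1/746726 + 87468*(1/6371050)) = 3*(-467936/373363 + 43734/3185525) = 3*(-1474293168958/1189357170575) = -4422879506874/1189357170575 ≈ -3.7187)
(p + P(U)) + 2776234 = (-4422879506874/1189357170575 + (-56/3)²) + 2776234 = (-4422879506874/1189357170575 + 3136/9) + 2776234 = 3690018171361334/10704214535175 + 2776234 = 29721094354018392284/10704214535175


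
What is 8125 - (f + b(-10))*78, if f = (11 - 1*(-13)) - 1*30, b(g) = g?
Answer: 9373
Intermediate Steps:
f = -6 (f = (11 + 13) - 30 = 24 - 30 = -6)
8125 - (f + b(-10))*78 = 8125 - (-6 - 10)*78 = 8125 - (-16)*78 = 8125 - 1*(-1248) = 8125 + 1248 = 9373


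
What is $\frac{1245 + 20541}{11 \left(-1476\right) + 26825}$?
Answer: $\frac{21786}{10589} \approx 2.0574$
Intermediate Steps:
$\frac{1245 + 20541}{11 \left(-1476\right) + 26825} = \frac{21786}{-16236 + 26825} = \frac{21786}{10589}$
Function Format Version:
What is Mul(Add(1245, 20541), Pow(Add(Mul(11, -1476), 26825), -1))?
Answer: Rational(21786, 10589) ≈ 2.0574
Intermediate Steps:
Mul(Add(1245, 20541), Pow(Add(Mul(11, -1476), 26825), -1)) = Mul(21786, Pow(Add(-16236, 26825), -1)) = Mul(21786, Pow(10589, -1)) = Mul(21786, Rational(1, 10589)) = Rational(21786, 10589)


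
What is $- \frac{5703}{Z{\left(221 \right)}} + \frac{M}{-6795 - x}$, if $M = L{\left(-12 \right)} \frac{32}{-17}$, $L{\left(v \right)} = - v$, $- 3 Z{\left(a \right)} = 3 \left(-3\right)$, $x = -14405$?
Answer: $- \frac{122966377}{64685} \approx -1901.0$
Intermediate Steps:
$Z{\left(a \right)} = 3$ ($Z{\left(a \right)} = - \frac{3 \left(-3\right)}{3} = \left(- \frac{1}{3}\right) \left(-9\right) = 3$)
$M = - \frac{384}{17}$ ($M = \left(-1\right) \left(-12\right) \frac{32}{-17} = 12 \cdot 32 \left(- \frac{1}{17}\right) = 12 \left(- \frac{32}{17}\right) = - \frac{384}{17} \approx -22.588$)
$- \frac{5703}{Z{\left(221 \right)}} + \frac{M}{-6795 - x} = - \frac{5703}{3} - \frac{384}{17 \left(-6795 - -14405\right)} = \left(-5703\right) \frac{1}{3} - \frac{384}{17 \left(-6795 + 14405\right)} = -1901 - \frac{384}{17 \cdot 7610} = -1901 - \frac{192}{64685} = - \frac{122966377}{64685}$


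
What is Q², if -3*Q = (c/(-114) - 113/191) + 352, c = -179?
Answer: 59070829920025/4266963684 ≈ 13844.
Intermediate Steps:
Q = -7685755/65322 (Q = -((-179/(-114) - 113/191) + 352)/3 = -((-179*(-1/114) - 113*1/191) + 352)/3 = -((179/114 - 113/191) + 352)/3 = -(21307/21774 + 352)/3 = -⅓*7685755/21774 = -7685755/65322 ≈ -117.66)
Q² = (-7685755/65322)² = 59070829920025/4266963684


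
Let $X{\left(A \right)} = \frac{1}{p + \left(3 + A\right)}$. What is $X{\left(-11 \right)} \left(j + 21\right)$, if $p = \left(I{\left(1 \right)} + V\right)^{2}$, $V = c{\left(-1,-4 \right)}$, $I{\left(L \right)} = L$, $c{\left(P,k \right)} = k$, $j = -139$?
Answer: $-118$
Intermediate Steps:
$V = -4$
$p = 9$ ($p = \left(1 - 4\right)^{2} = \left(-3\right)^{2} = 9$)
$X{\left(A \right)} = \frac{1}{12 + A}$ ($X{\left(A \right)} = \frac{1}{9 + \left(3 + A\right)} = \frac{1}{12 + A}$)
$X{\left(-11 \right)} \left(j + 21\right) = \frac{-139 + 21}{12 - 11} = 1^{-1} \left(-118\right) = 1 \left(-118\right) = -118$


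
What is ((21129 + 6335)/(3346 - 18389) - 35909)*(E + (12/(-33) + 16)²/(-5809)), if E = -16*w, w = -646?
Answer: -3924617404242867120/10573559227 ≈ -3.7117e+8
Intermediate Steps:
E = 10336 (E = -16*(-646) = 10336)
((21129 + 6335)/(3346 - 18389) - 35909)*(E + (12/(-33) + 16)²/(-5809)) = ((21129 + 6335)/(3346 - 18389) - 35909)*(10336 + (12/(-33) + 16)²/(-5809)) = (27464/(-15043) - 35909)*(10336 + (12*(-1/33) + 16)²*(-1/5809)) = (27464*(-1/15043) - 35909)*(10336 + (-4/11 + 16)²*(-1/5809)) = (-27464/15043 - 35909)*(10336 + (172/11)²*(-1/5809)) = -540206551*(10336 + (29584/121)*(-1/5809))/15043 = -540206551*(10336 - 29584/702889)/15043 = -540206551/15043*7265031120/702889 = -3924617404242867120/10573559227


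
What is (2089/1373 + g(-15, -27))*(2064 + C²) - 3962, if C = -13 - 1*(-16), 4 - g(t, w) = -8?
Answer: 33045419/1373 ≈ 24068.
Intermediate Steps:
g(t, w) = 12 (g(t, w) = 4 - 1*(-8) = 4 + 8 = 12)
C = 3 (C = -13 + 16 = 3)
(2089/1373 + g(-15, -27))*(2064 + C²) - 3962 = (2089/1373 + 12)*(2064 + 3²) - 3962 = (2089*(1/1373) + 12)*(2064 + 9) - 3962 = (2089/1373 + 12)*2073 - 3962 = (18565/1373)*2073 - 3962 = 38485245/1373 - 3962 = 33045419/1373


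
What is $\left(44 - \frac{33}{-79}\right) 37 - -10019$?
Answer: $\frac{921334}{79} \approx 11662.0$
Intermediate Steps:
$\left(44 - \frac{33}{-79}\right) 37 - -10019 = \left(44 - - \frac{33}{79}\right) 37 + 10019 = \left(44 + \frac{33}{79}\right) 37 + 10019 = \frac{3509}{79} \cdot 37 + 10019 = \frac{129833}{79} + 10019 = \frac{921334}{79}$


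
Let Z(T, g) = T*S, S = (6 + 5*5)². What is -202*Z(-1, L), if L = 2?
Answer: 194122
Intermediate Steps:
S = 961 (S = (6 + 25)² = 31² = 961)
Z(T, g) = 961*T (Z(T, g) = T*961 = 961*T)
-202*Z(-1, L) = -194122*(-1) = -202*(-961) = 194122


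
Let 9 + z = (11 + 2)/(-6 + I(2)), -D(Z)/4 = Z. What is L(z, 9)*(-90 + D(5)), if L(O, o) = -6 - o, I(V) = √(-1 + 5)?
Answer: 1650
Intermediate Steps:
I(V) = 2 (I(V) = √4 = 2)
D(Z) = -4*Z
z = -49/4 (z = -9 + (11 + 2)/(-6 + 2) = -9 + 13/(-4) = -9 + 13*(-¼) = -9 - 13/4 = -49/4 ≈ -12.250)
L(z, 9)*(-90 + D(5)) = (-6 - 1*9)*(-90 - 4*5) = (-6 - 9)*(-90 - 20) = -15*(-110) = 1650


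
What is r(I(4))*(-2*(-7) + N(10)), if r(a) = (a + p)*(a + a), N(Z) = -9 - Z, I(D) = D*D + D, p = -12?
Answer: -1600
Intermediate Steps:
I(D) = D + D² (I(D) = D² + D = D + D²)
r(a) = 2*a*(-12 + a) (r(a) = (a - 12)*(a + a) = (-12 + a)*(2*a) = 2*a*(-12 + a))
r(I(4))*(-2*(-7) + N(10)) = (2*(4*(1 + 4))*(-12 + 4*(1 + 4)))*(-2*(-7) + (-9 - 1*10)) = (2*(4*5)*(-12 + 4*5))*(14 + (-9 - 10)) = (2*20*(-12 + 20))*(14 - 19) = (2*20*8)*(-5) = 320*(-5) = -1600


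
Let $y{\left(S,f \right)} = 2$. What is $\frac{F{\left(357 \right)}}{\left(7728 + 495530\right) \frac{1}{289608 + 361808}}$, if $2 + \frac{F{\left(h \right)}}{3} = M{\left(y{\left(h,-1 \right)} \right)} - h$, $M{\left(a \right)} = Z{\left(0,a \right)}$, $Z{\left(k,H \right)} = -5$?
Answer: $- \frac{50810448}{35947} \approx -1413.5$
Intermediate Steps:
$M{\left(a \right)} = -5$
$F{\left(h \right)} = -21 - 3 h$ ($F{\left(h \right)} = -6 + 3 \left(-5 - h\right) = -6 - \left(15 + 3 h\right) = -21 - 3 h$)
$\frac{F{\left(357 \right)}}{\left(7728 + 495530\right) \frac{1}{289608 + 361808}} = \frac{-21 - 1071}{\left(7728 + 495530\right) \frac{1}{289608 + 361808}} = \frac{-21 - 1071}{503258 \cdot \frac{1}{651416}} = - \frac{1092}{503258 \cdot \frac{1}{651416}} = - \frac{1092}{\frac{251629}{325708}} = \left(-1092\right) \frac{325708}{251629} = - \frac{50810448}{35947}$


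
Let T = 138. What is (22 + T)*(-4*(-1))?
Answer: 640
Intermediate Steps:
(22 + T)*(-4*(-1)) = (22 + 138)*(-4*(-1)) = 160*4 = 640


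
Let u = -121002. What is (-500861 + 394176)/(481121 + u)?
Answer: -106685/360119 ≈ -0.29625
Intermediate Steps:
(-500861 + 394176)/(481121 + u) = (-500861 + 394176)/(481121 - 121002) = -106685/360119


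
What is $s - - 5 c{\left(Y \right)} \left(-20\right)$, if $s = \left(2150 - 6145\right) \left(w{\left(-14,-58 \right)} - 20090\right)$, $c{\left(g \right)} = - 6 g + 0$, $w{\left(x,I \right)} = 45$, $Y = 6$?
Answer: $80083375$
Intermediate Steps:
$c{\left(g \right)} = - 6 g$
$s = 80079775$ ($s = \left(2150 - 6145\right) \left(45 - 20090\right) = \left(-3995\right) \left(-20045\right) = 80079775$)
$s - - 5 c{\left(Y \right)} \left(-20\right) = 80079775 - - 5 \left(\left(-6\right) 6\right) \left(-20\right) = 80079775 - \left(-5\right) \left(-36\right) \left(-20\right) = 80079775 - 180 \left(-20\right) = 80079775 - -3600 = 80079775 + 3600 = 80083375$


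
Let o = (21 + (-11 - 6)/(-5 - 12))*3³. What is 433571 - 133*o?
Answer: 354569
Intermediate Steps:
o = 594 (o = (21 - 17/(-17))*27 = (21 - 17*(-1/17))*27 = (21 + 1)*27 = 22*27 = 594)
433571 - 133*o = 433571 - 133*594 = 433571 - 79002 = 354569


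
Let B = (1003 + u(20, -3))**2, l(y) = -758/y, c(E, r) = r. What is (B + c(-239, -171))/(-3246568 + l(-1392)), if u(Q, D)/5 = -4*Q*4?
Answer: -247941648/2259610949 ≈ -0.10973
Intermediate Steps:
u(Q, D) = -80*Q (u(Q, D) = 5*(-4*Q*4) = 5*(-16*Q) = -80*Q)
B = 356409 (B = (1003 - 80*20)**2 = (1003 - 1600)**2 = (-597)**2 = 356409)
(B + c(-239, -171))/(-3246568 + l(-1392)) = (356409 - 171)/(-3246568 - 758/(-1392)) = 356238/(-3246568 - 758*(-1/1392)) = 356238/(-3246568 + 379/696) = 356238/(-2259610949/696) = 356238*(-696/2259610949) = -247941648/2259610949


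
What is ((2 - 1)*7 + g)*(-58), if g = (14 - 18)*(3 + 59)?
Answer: 13978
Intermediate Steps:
g = -248 (g = -4*62 = -248)
((2 - 1)*7 + g)*(-58) = ((2 - 1)*7 - 248)*(-58) = (1*7 - 248)*(-58) = (7 - 248)*(-58) = -241*(-58) = 13978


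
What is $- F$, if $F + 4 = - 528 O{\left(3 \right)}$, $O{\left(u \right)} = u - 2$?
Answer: $532$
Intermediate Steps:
$O{\left(u \right)} = -2 + u$ ($O{\left(u \right)} = u - 2 = -2 + u$)
$F = -532$ ($F = -4 - 528 \left(-2 + 3\right) = -4 - 528 = -532$)
$- F = \left(-1\right) \left(-532\right) = 532$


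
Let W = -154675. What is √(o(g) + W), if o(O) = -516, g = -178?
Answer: I*√155191 ≈ 393.94*I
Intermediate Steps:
√(o(g) + W) = √(-516 - 154675) = √(-155191) = I*√155191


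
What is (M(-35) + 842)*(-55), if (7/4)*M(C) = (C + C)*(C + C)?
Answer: -200310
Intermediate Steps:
M(C) = 16*C**2/7 (M(C) = 4*((C + C)*(C + C))/7 = 4*((2*C)*(2*C))/7 = 4*(4*C**2)/7 = 16*C**2/7)
(M(-35) + 842)*(-55) = ((16/7)*(-35)**2 + 842)*(-55) = ((16/7)*1225 + 842)*(-55) = (2800 + 842)*(-55) = 3642*(-55) = -200310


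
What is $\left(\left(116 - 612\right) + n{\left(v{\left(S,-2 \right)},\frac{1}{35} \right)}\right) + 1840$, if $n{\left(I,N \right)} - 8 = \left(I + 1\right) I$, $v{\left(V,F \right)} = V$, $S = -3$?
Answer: $1358$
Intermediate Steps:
$n{\left(I,N \right)} = 8 + I \left(1 + I\right)$ ($n{\left(I,N \right)} = 8 + \left(I + 1\right) I = 8 + \left(1 + I\right) I = 8 + I \left(1 + I\right)$)
$\left(\left(116 - 612\right) + n{\left(v{\left(S,-2 \right)},\frac{1}{35} \right)}\right) + 1840 = \left(\left(116 - 612\right) + \left(8 - 3 + \left(-3\right)^{2}\right)\right) + 1840 = \left(-496 + \left(8 - 3 + 9\right)\right) + 1840 = \left(-496 + 14\right) + 1840 = -482 + 1840 = 1358$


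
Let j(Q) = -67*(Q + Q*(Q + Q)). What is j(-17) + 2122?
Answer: -35465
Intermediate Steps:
j(Q) = -134*Q**2 - 67*Q (j(Q) = -67*(Q + Q*(2*Q)) = -67*(Q + 2*Q**2) = -134*Q**2 - 67*Q)
j(-17) + 2122 = -67*(-17)*(1 + 2*(-17)) + 2122 = -67*(-17)*(1 - 34) + 2122 = -67*(-17)*(-33) + 2122 = -37587 + 2122 = -35465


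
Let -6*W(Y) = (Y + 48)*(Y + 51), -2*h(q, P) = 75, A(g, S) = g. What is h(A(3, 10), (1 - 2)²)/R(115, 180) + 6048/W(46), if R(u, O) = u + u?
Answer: -1737633/419428 ≈ -4.1429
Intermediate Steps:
R(u, O) = 2*u
h(q, P) = -75/2 (h(q, P) = -½*75 = -75/2)
W(Y) = -(48 + Y)*(51 + Y)/6 (W(Y) = -(Y + 48)*(Y + 51)/6 = -(48 + Y)*(51 + Y)/6)
h(A(3, 10), (1 - 2)²)/R(115, 180) + 6048/W(46) = -75/(2*(2*115)) + 6048/(-408 - 33/2*46 - ⅙*46²) = -75/2/230 + 6048/(-408 - 759 - ⅙*2116) = -75/2*1/230 + 6048/(-408 - 759 - 1058/3) = -15/92 + 6048/(-4559/3) = -15/92 + 6048*(-3/4559) = -15/92 - 18144/4559 = -1737633/419428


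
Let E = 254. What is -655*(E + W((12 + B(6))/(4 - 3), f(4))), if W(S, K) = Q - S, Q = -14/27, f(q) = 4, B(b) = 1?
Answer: -4252915/27 ≈ -1.5752e+5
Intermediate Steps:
Q = -14/27 (Q = -14*1/27 = -14/27 ≈ -0.51852)
W(S, K) = -14/27 - S
-655*(E + W((12 + B(6))/(4 - 3), f(4))) = -655*(254 + (-14/27 - (12 + 1)/(4 - 3))) = -655*(254 + (-14/27 - 13/1)) = -655*(254 + (-14/27 - 13)) = -655*(254 - 365/27) = -655*6493/27 = -4252915/27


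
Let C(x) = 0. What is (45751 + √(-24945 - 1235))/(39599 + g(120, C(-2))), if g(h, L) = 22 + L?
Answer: 45751/39621 + 2*I*√6545/39621 ≈ 1.1547 + 0.0040838*I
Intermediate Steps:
(45751 + √(-24945 - 1235))/(39599 + g(120, C(-2))) = (45751 + √(-24945 - 1235))/(39599 + (22 + 0)) = (45751 + √(-26180))/(39599 + 22) = (45751 + 2*I*√6545)/39621 = (45751 + 2*I*√6545)*(1/39621) = 45751/39621 + 2*I*√6545/39621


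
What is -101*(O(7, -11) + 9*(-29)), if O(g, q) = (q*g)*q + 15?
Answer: -60701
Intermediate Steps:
O(g, q) = 15 + g*q**2 (O(g, q) = (g*q)*q + 15 = g*q**2 + 15 = 15 + g*q**2)
-101*(O(7, -11) + 9*(-29)) = -101*((15 + 7*(-11)**2) + 9*(-29)) = -101*((15 + 7*121) - 261) = -101*((15 + 847) - 261) = -101*(862 - 261) = -101*601 = -60701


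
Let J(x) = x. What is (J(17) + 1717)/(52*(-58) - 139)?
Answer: -1734/3155 ≈ -0.54960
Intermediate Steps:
(J(17) + 1717)/(52*(-58) - 139) = (17 + 1717)/(52*(-58) - 139) = 1734/(-3016 - 139) = 1734/(-3155) = 1734*(-1/3155) = -1734/3155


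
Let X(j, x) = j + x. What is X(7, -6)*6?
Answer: 6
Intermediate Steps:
X(7, -6)*6 = (7 - 6)*6 = 1*6 = 6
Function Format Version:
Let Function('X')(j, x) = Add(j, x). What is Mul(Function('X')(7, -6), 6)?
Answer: 6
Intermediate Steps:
Mul(Function('X')(7, -6), 6) = Mul(Add(7, -6), 6) = Mul(1, 6) = 6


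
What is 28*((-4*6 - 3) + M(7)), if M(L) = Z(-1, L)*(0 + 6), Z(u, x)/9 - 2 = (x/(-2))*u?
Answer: 7560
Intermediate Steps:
Z(u, x) = 18 - 9*u*x/2 (Z(u, x) = 18 + 9*((x/(-2))*u) = 18 + 9*((x*(-1/2))*u) = 18 + 9*((-x/2)*u) = 18 + 9*(-u*x/2) = 18 - 9*u*x/2)
M(L) = 108 + 27*L (M(L) = (18 - 9/2*(-1)*L)*(0 + 6) = (18 + 9*L/2)*6 = 108 + 27*L)
28*((-4*6 - 3) + M(7)) = 28*((-4*6 - 3) + (108 + 27*7)) = 28*((-24 - 3) + (108 + 189)) = 28*(-27 + 297) = 28*270 = 7560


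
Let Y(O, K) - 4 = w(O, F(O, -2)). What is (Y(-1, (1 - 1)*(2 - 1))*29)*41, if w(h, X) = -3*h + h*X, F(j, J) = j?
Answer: 9512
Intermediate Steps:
w(h, X) = -3*h + X*h
Y(O, K) = 4 + O*(-3 + O)
(Y(-1, (1 - 1)*(2 - 1))*29)*41 = ((4 - (-3 - 1))*29)*41 = ((4 - 1*(-4))*29)*41 = ((4 + 4)*29)*41 = (8*29)*41 = 232*41 = 9512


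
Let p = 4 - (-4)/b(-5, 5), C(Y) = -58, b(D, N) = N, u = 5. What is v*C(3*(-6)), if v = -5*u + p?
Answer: 5858/5 ≈ 1171.6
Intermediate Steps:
p = 24/5 (p = 4 - (-4)/5 = 4 - 1*(-⅘) = 4 + ⅘ = 24/5 ≈ 4.8000)
v = -101/5 (v = -5*5 + 24/5 = -25 + 24/5 = -101/5 ≈ -20.200)
v*C(3*(-6)) = -101/5*(-58) = 5858/5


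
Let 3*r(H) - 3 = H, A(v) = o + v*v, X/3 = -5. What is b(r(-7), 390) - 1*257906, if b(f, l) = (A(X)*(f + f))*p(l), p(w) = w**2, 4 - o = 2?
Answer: -92329106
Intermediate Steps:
X = -15 (X = 3*(-5) = -15)
o = 2 (o = 4 - 1*2 = 4 - 2 = 2)
A(v) = 2 + v**2 (A(v) = 2 + v*v = 2 + v**2)
r(H) = 1 + H/3
b(f, l) = 454*f*l**2 (b(f, l) = ((2 + (-15)**2)*(f + f))*l**2 = ((2 + 225)*(2*f))*l**2 = (227*(2*f))*l**2 = (454*f)*l**2 = 454*f*l**2)
b(r(-7), 390) - 1*257906 = 454*(1 + (1/3)*(-7))*390**2 - 1*257906 = 454*(1 - 7/3)*152100 - 257906 = 454*(-4/3)*152100 - 257906 = -92071200 - 257906 = -92329106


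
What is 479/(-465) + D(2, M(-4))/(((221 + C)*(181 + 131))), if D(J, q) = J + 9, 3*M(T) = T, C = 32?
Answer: -381871/370760 ≈ -1.0300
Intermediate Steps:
M(T) = T/3
D(J, q) = 9 + J
479/(-465) + D(2, M(-4))/(((221 + C)*(181 + 131))) = 479/(-465) + (9 + 2)/(((221 + 32)*(181 + 131))) = 479*(-1/465) + 11/((253*312)) = -479/465 + 11/78936 = -479/465 + 11*(1/78936) = -479/465 + 1/7176 = -381871/370760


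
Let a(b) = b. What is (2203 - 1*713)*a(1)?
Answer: 1490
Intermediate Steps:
(2203 - 1*713)*a(1) = (2203 - 1*713)*1 = (2203 - 713)*1 = 1490*1 = 1490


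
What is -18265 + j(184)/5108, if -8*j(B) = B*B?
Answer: -23325463/1277 ≈ -18266.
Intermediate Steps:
j(B) = -B²/8 (j(B) = -B*B/8 = -B²/8)
-18265 + j(184)/5108 = -18265 - ⅛*184²/5108 = -18265 - ⅛*33856*(1/5108) = -18265 - 4232*1/5108 = -18265 - 1058/1277 = -23325463/1277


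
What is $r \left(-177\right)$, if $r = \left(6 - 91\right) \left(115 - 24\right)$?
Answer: $1369095$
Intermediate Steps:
$r = -7735$ ($r = \left(-85\right) 91 = -7735$)
$r \left(-177\right) = \left(-7735\right) \left(-177\right) = 1369095$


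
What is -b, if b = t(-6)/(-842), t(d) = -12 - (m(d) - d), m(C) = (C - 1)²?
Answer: -67/842 ≈ -0.079572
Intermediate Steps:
m(C) = (-1 + C)²
t(d) = -12 + d - (-1 + d)² (t(d) = -12 - ((-1 + d)² - d) = -12 + (d - (-1 + d)²) = -12 + d - (-1 + d)²)
b = 67/842 (b = (-12 - 6 - (-1 - 6)²)/(-842) = (-12 - 6 - 1*(-7)²)*(-1/842) = (-12 - 6 - 1*49)*(-1/842) = (-12 - 6 - 49)*(-1/842) = -67*(-1/842) = 67/842 ≈ 0.079572)
-b = -1*67/842 = -67/842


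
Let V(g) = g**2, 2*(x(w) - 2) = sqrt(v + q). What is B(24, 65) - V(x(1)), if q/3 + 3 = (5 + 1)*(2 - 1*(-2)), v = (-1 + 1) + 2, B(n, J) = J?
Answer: 179/4 - 2*sqrt(65) ≈ 28.625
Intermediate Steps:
v = 2 (v = 0 + 2 = 2)
q = 63 (q = -9 + 3*((5 + 1)*(2 - 1*(-2))) = -9 + 3*(6*(2 + 2)) = -9 + 3*(6*4) = -9 + 3*24 = -9 + 72 = 63)
x(w) = 2 + sqrt(65)/2 (x(w) = 2 + sqrt(2 + 63)/2 = 2 + sqrt(65)/2)
B(24, 65) - V(x(1)) = 65 - (2 + sqrt(65)/2)**2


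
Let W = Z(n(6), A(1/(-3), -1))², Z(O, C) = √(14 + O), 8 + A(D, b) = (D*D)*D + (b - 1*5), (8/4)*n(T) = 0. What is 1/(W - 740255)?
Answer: -1/740241 ≈ -1.3509e-6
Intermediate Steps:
n(T) = 0 (n(T) = (½)*0 = 0)
A(D, b) = -13 + b + D³ (A(D, b) = -8 + ((D*D)*D + (b - 1*5)) = -8 + (D²*D + (b - 5)) = -8 + (D³ + (-5 + b)) = -8 + (-5 + b + D³) = -13 + b + D³)
W = 14 (W = (√(14 + 0))² = (√14)² = 14)
1/(W - 740255) = 1/(14 - 740255) = 1/(-740241) = -1/740241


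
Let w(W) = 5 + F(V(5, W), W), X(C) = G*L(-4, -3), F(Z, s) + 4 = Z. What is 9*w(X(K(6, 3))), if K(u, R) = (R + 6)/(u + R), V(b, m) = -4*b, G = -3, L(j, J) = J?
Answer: -171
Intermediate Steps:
F(Z, s) = -4 + Z
K(u, R) = (6 + R)/(R + u)
X(C) = 9 (X(C) = -3*(-3) = 9)
w(W) = -19 (w(W) = 5 + (-4 - 4*5) = 5 + (-4 - 20) = 5 - 24 = -19)
9*w(X(K(6, 3))) = 9*(-19) = -171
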